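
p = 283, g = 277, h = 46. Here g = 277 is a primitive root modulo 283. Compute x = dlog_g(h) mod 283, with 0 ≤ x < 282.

73

Baby-step giant-step with m = ceil(sqrt(282)) = 17.
Baby table (277^j mod 283 for j=0..16):
  0:1  1:277  2:36  3:67  4:164  5:148  6:244  7:234
  8:11  9:217  10:113  11:171  12:106  13:213  14:137  15:27
  16:121
Giant step factor: 277^(-17) ≡ 260 (mod 283).
Scan 46·260^i mod 283 for i = 0, 1, …:
  i=0: 46   i=1: 74   i=2: 279   i=3: 92
  i=4: 148
Match at i=4, j=5: x = 4·17 + 5 = 73.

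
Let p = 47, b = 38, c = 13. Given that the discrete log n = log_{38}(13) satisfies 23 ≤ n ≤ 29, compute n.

Compute 38^23 mod 47 = 46, then multiply by 38 repeatedly:
  38^23=46  38^24=9  38^25=13
Found 13 at exponent 25.

25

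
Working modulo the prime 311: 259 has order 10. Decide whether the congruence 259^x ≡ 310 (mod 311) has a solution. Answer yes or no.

⟨259⟩ has order 10; its elements mod 311 are {1, 6, 36, 52, 95, 216, 259, 275, 305, 310}.
310 is in this set.

yes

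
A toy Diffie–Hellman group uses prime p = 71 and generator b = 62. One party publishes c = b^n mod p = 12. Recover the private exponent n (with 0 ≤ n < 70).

64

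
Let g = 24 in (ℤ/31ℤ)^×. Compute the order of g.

30

The order of 24 must divide p − 1 = 30 = 2 · 3 · 5.
Divisors: 1, 2, 3, 5, 6, 10, 15, 30.
Check each in increasing order: 24^1 ≡ 24;  24^2 ≡ 18;  24^3 ≡ 29;  24^5 ≡ 26;  24^6 ≡ 4;  24^10 ≡ 25;  24^15 ≡ 30;  24^30 ≡ 1.
Smallest exponent giving 1 is 30.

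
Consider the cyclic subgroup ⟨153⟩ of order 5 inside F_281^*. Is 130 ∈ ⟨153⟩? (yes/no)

⟨153⟩ has order 5; its elements mod 281 are {1, 86, 90, 153, 232}.
130 is not in this set.

no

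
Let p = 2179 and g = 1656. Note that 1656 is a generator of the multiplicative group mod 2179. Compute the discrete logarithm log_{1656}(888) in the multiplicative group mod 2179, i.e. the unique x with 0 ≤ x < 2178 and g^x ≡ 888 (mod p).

Baby-step giant-step with m = ceil(sqrt(2178)) = 47.
Baby table (1656^j mod 2179 for j=0..46):
  0:1  1:1656  2:1154  3:41  4:347  5:1555  6:1681  7:1153
  8:564  9:1372  10:1514  11:1334  12:1777  13:1062  14:219  15:950
  16:2141  17:263  18:1907  19:621  20:2067  21:1922  22:1492  23:1945
  24:358  25:160  26:1301  27:1604  28:23  29:1045  30:394  31:943
  32:1444  33:901  34:1620  35:371  36:2077  37:1050  38:2137  39:176
  40:1649  41:457  42:679  43:60  44:1305  45:1691  46:281
Giant step factor: 1656^(-47) ≡ 155 (mod 2179).
Scan 888·155^i mod 2179 for i = 0, 1, …:
  i=0: 888   i=1: 363   i=2: 1790   i=3: 717
  i=4: 6   i=5: 930   i=6: 336   i=7: 1963
  i=8: 1384   i=9: 978     …   i=13: 1155
  i=14: 347
Match at i=14, j=4: x = 14·47 + 4 = 662.

662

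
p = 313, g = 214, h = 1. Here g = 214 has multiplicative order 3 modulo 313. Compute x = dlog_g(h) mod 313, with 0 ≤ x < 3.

Successive powers of 214 modulo 313:
  214^0=1
So 214^0 ≡ 1 (mod 313), giving x = 0.

0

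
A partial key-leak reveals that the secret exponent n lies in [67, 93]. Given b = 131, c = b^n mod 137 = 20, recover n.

89

Compute 131^67 mod 137 = 23, then multiply by 131 repeatedly:
  131^67=23  131^68=136  131^69=6  131^70=101  131^71=79
  131^72=74  131^73=104  131^74=61  131^75=45  131^76=4
  131^77=113  131^78=7  131^79=95  131^80=115  131^81=132
  131^82=30  131^83=94  131^84=121  131^85=96  131^86=109
  131^87=31  131^88=88  131^89=20
Found 20 at exponent 89.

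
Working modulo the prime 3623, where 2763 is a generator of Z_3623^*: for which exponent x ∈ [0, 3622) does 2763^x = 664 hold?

Baby-step giant-step with m = ceil(sqrt(3622)) = 61.
Baby table (2763^j mod 3623 for j=0..60):
  0:1  1:2763  2:508  3:1503  4:831  5:2694  6:1880  7:2681
  8:2191  9:3323  10:767  11:3389  12:1975  13:687  14:3352  15:1188
  16:6  17:2086  18:3048  19:1772  20:1363  21:1672  22:411  23:1594
  24:2277  25:1823  26:979  27:2219  28:981  29:499  30:1997  31:3505
  32:36  33:1647  34:173  35:3386  36:932  37:2786  38:2466  39:2318
  40:2793  41:69  42:2251  43:2445  44:2263  45:2994  46:1113  47:2915
  48:216  49:2636  50:1038  51:2201  52:1969  53:2224  54:304  55:3039
  56:2266  57:414  58:2637  59:178  60:2709
Giant step factor: 2763^(-61) ≡ 3599 (mod 3623).
Scan 664·3599^i mod 3623 for i = 0, 1, …:
  i=0: 664   i=1: 2179   i=2: 2049   i=3: 1546
  i=4: 2749   i=5: 2861   i=6: 173
Match at i=6, j=34: x = 6·61 + 34 = 400.

400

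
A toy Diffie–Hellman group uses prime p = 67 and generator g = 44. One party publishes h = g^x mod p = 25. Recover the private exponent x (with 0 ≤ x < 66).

60

Baby-step giant-step with m = ceil(sqrt(66)) = 9.
Baby table (44^j mod 67 for j=0..8):
  0:1  1:44  2:60  3:27  4:49  5:12  6:59  7:50
  8:56
Giant step factor: 44^(-9) ≡ 58 (mod 67).
Scan 25·58^i mod 67 for i = 0, 1, …:
  i=0: 25   i=1: 43   i=2: 15   i=3: 66
  i=4: 9   i=5: 53   i=6: 59
Match at i=6, j=6: x = 6·9 + 6 = 60.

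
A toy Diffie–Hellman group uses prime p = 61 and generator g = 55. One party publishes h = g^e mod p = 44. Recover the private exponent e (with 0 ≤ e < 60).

Baby-step giant-step with m = ceil(sqrt(60)) = 8.
Baby table (55^j mod 61 for j=0..7):
  0:1  1:55  2:36  3:28  4:15  5:32  6:52  7:54
Giant step factor: 55^(-8) ≡ 16 (mod 61).
Scan 44·16^i mod 61 for i = 0, 1, …:
  i=0: 44   i=1: 33   i=2: 40   i=3: 30
  i=4: 53   i=5: 55
Match at i=5, j=1: e = 5·8 + 1 = 41.

41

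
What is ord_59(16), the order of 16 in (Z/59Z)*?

29

The order of 16 must divide p − 1 = 58 = 2 · 29.
Divisors: 1, 2, 29, 58.
Check each in increasing order: 16^1 ≡ 16;  16^2 ≡ 20;  16^29 ≡ 1.
Smallest exponent giving 1 is 29.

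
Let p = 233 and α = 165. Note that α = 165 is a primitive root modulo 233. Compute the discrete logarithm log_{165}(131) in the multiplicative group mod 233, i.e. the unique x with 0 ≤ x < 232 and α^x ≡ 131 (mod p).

Successive powers of 165 modulo 233:
  165^0=1  165^1=165  165^2=197  165^3=118  165^4=131
So 165^4 ≡ 131 (mod 233), giving x = 4.

4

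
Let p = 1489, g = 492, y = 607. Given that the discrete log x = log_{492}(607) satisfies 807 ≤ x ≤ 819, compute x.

816

Compute 492^807 mod 1489 = 1363, then multiply by 492 repeatedly:
  492^807=1363  492^808=546  492^809=612  492^810=326  492^811=1069
  492^812=331  492^813=551  492^814=94  492^815=89  492^816=607
Found 607 at exponent 816.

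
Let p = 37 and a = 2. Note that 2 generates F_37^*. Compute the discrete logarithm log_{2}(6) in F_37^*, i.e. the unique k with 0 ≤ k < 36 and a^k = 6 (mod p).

27

Successive powers of 2 modulo 37:
  2^0=1  2^1=2  2^2=4  2^3=8  2^4=16  2^5=32
  2^6=27  2^7=17  2^8=34  2^9=31  2^10=25  2^11=13
  2^12=26  2^13=15  2^14=30  2^15=23  2^16=9  2^17=18
  2^18=36  2^19=35  2^20=33  2^21=29  2^22=21  2^23=5
  2^24=10  2^25=20  2^26=3  2^27=6
So 2^27 ≡ 6 (mod 37), giving k = 27.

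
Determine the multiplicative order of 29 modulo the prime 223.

111

The order of 29 must divide p − 1 = 222 = 2 · 3 · 37.
Divisors: 1, 2, 3, 6, 37, 74, 111, 222.
Check each in increasing order: 29^1 ≡ 29;  29^2 ≡ 172;  29^3 ≡ 82;  29^6 ≡ 34;  29^37 ≡ 183;  29^74 ≡ 39;  29^111 ≡ 1.
Smallest exponent giving 1 is 111.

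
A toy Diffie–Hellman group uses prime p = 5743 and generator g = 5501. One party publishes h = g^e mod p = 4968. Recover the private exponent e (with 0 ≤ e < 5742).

4248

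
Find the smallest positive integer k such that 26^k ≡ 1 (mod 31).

6

The order of 26 must divide p − 1 = 30 = 2 · 3 · 5.
Divisors: 1, 2, 3, 5, 6, 10, 15, 30.
Check each in increasing order: 26^1 ≡ 26;  26^2 ≡ 25;  26^3 ≡ 30;  26^5 ≡ 6;  26^6 ≡ 1.
Smallest exponent giving 1 is 6.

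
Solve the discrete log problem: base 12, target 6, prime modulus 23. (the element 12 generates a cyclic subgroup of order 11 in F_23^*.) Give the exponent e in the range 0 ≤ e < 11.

Successive powers of 12 modulo 23:
  12^0=1  12^1=12  12^2=6
So 12^2 ≡ 6 (mod 23), giving e = 2.

2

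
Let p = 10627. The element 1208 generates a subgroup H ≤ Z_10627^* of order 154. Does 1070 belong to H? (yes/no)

1070 ∈ ⟨1208⟩ iff 1070^154 ≡ 1 (mod 10627), since |⟨1208⟩| = 154.
1070^154 mod 10627 = 1.
Since 1 = 1, 1070 lies in the subgroup.

yes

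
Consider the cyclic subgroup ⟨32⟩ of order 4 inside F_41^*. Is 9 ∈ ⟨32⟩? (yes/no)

⟨32⟩ has order 4; its elements mod 41 are {1, 9, 32, 40}.
9 is in this set.

yes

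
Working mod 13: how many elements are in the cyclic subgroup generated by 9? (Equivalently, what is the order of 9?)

3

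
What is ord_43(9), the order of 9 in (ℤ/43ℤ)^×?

The order of 9 must divide p − 1 = 42 = 2 · 3 · 7.
Divisors: 1, 2, 3, 6, 7, 14, 21, 42.
Check each in increasing order: 9^1 ≡ 9;  9^2 ≡ 38;  9^3 ≡ 41;  9^6 ≡ 4;  9^7 ≡ 36;  9^14 ≡ 6;  9^21 ≡ 1.
Smallest exponent giving 1 is 21.

21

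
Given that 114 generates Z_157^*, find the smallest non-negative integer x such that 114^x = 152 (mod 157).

29

Successive powers of 114 modulo 157:
  114^0=1  114^1=114  114^2=122  114^3=92  114^4=126  114^5=77
  114^6=143  114^7=131  114^8=19  114^9=125  114^10=120  114^11=21
  114^12=39  114^13=50  114^14=48  114^15=134  114^16=47  114^17=20
  114^18=82  114^19=85  114^20=113  114^21=8  114^22=127  114^23=34
  114^24=108  114^25=66  114^26=145  114^27=45  114^28=106  114^29=152
So 114^29 ≡ 152 (mod 157), giving x = 29.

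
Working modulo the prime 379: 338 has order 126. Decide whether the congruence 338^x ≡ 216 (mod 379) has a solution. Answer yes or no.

yes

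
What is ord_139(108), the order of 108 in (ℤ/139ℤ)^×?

138

The order of 108 must divide p − 1 = 138 = 2 · 3 · 23.
Divisors: 1, 2, 3, 6, 23, 46, 69, 138.
Check each in increasing order: 108^1 ≡ 108;  108^2 ≡ 127;  108^3 ≡ 94;  108^6 ≡ 79;  108^23 ≡ 43;  108^46 ≡ 42;  108^69 ≡ 138;  108^138 ≡ 1.
Smallest exponent giving 1 is 138.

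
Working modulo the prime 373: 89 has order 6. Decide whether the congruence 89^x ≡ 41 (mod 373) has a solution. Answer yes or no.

no

⟨89⟩ has order 6; its elements mod 373 are {1, 88, 89, 284, 285, 372}.
41 is not in this set.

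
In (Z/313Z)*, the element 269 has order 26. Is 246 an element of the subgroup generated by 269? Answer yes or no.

246 ∈ ⟨269⟩ iff 246^26 ≡ 1 (mod 313), since |⟨269⟩| = 26.
246^26 mod 313 = 259.
Since 259 ≠ 1, 246 does not lie in the subgroup.

no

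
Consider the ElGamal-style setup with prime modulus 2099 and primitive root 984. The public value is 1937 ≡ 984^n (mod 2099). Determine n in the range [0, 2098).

1920

Baby-step giant-step with m = ceil(sqrt(2098)) = 46.
Baby table (984^j mod 2099 for j=0..45):
  0:1  1:984  2:617  3:517  4:770  5:2040  6:716  7:1379
  8:982  9:748  10:1382  11:1835  12:500  13:834  14:2046  15:323
  16:883  17:1985  18:1170  19:1028  20:1933  21:378  22:429  23:237
  24:219  25:1398  26:787  27:1976  28:710  29:1772  30:1478  31:1844
  32:960  33:90  34:402  35:956  36:352  37:33  38:987  39:1470
  40:269  41:222  42:152  43:539  44:1428  45:921
Giant step factor: 984^(-46) ≡ 1745 (mod 2099).
Scan 1937·1745^i mod 2099 for i = 0, 1, …:
  i=0: 1937   i=1: 675   i=2: 336   i=3: 699
  i=4: 236   i=5: 416   i=6: 1765   i=7: 692
  i=8: 615   i=9: 586     …   i=40: 995
  i=41: 402
Match at i=41, j=34: n = 41·46 + 34 = 1920.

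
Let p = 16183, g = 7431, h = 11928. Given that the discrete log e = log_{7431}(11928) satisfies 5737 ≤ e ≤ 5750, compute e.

5737

Compute 7431^5737 mod 16183 = 11928, then multiply by 7431 repeatedly:
  7431^5737=11928
Found 11928 at exponent 5737.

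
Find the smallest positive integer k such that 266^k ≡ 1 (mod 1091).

The order of 266 must divide p − 1 = 1090 = 2 · 5 · 109.
Divisors: 1, 2, 5, 10, 109, 218, 545, 1090.
Check each in increasing order: 266^1 ≡ 266;  266^2 ≡ 932;  266^5 ≡ 913;  266^10 ≡ 45;  266^109 ≡ 305;  266^218 ≡ 290;  266^545 ≡ 1090;  266^1090 ≡ 1.
Smallest exponent giving 1 is 1090.

1090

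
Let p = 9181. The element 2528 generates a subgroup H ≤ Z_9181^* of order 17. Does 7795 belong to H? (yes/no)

⟨2528⟩ has order 17; its elements mod 9181 are {1, 808, 1013, 1034, 1056, 1395, 2528, 4160, 4235, 4442, 4732, 6548, 7078, 8442, 8546, 8596, 8834}.
7795 is not in this set.

no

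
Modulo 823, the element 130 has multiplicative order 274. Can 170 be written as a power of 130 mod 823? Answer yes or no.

yes

170 ∈ ⟨130⟩ iff 170^274 ≡ 1 (mod 823), since |⟨130⟩| = 274.
170^274 mod 823 = 1.
Since 1 = 1, 170 lies in the subgroup.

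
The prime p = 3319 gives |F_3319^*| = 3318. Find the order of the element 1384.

3318

The order of 1384 must divide p − 1 = 3318 = 2 · 3 · 7 · 79.
Divisors: 1, 2, 3, 6, 7, 14, 21, 42, 79, 158, 237, 474, 553, 1106, 1659, 3318.
Check each in increasing order: 1384^1 ≡ 1384;  1384^2 ≡ 393;  1384^3 ≡ 2915;  1384^6 ≡ 585;  1384^7 ≡ 3123;  1384^14 ≡ 1907;  1384^21 ≡ 1275;  1384^42 ≡ 2634;  1384^79 ≡ 2006;  1384^158 ≡ 1408;  1384^237 ≡ 3298;  1384^474 ≡ 441;  1384^553 ≡ 1792;  1384^1106 ≡ 1791;  1384^1659 ≡ 3318;  1384^3318 ≡ 1.
Smallest exponent giving 1 is 3318.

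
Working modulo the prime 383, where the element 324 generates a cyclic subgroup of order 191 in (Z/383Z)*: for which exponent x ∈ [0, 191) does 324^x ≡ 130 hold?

Baby-step giant-step with m = ceil(sqrt(191)) = 14.
Baby table (324^j mod 383 for j=0..13):
  0:1  1:324  2:34  3:292  4:7  5:353  6:238  7:129
  8:49  9:173  10:134  11:137  12:343  13:62
Giant step factor: 324^(-14) ≡ 216 (mod 383).
Scan 130·216^i mod 383 for i = 0, 1, …:
  i=0: 130   i=1: 121   i=2: 92   i=3: 339
  i=4: 71   i=5: 16   i=6: 9   i=7: 29
  i=8: 136   i=9: 268   i=10: 55   i=11: 7
Match at i=11, j=4: x = 11·14 + 4 = 158.

158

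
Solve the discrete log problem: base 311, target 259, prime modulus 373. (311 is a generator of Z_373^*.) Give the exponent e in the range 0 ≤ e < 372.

188

Baby-step giant-step with m = ceil(sqrt(372)) = 20.
Baby table (311^j mod 373 for j=0..19):
  0:1  1:311  2:114  3:19  4:314  5:301  6:361  7:371
  8:124  9:145  10:335  11:118  12:144  13:24  14:4  15:125
  16:83  17:76  18:137  19:85
Giant step factor: 311^(-20) ≡ 101 (mod 373).
Scan 259·101^i mod 373 for i = 0, 1, …:
  i=0: 259   i=1: 49   i=2: 100   i=3: 29
  i=4: 318   i=5: 40   i=6: 310   i=7: 351
  i=8: 16   i=9: 124
Match at i=9, j=8: e = 9·20 + 8 = 188.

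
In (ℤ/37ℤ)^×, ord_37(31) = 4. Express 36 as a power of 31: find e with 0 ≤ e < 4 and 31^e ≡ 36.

2

Successive powers of 31 modulo 37:
  31^0=1  31^1=31  31^2=36
So 31^2 ≡ 36 (mod 37), giving e = 2.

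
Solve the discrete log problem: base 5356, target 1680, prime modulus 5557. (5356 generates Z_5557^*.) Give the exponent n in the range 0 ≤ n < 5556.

1450

Baby-step giant-step with m = ceil(sqrt(5556)) = 75.
Baby table (5356^j mod 5557 for j=0..74):
  0:1  1:5356  2:1502  3:3733  4:5419  5:5510  6:3890  7:1647
  8:2373  9:929  10:2209  11:551  12:389  13:5166  14:793  15:1760
  16:1888  17:3945  18:1706  19:1628  20:635  21:176  22:3523  23:3173
  24:1282  25:3497  26:2842  27:1129  28:908  29:873  30:2351  31:5351
  32:2507  33:1780  34:3425  35:643  36:4125  37:4425  38:5252  39:178
  40:3121  41:620  42:3191  43:3221  44:2748  45:3352  46:4202  47:62
  48:4209  49:4212  50:3609  51:2558  52:2643  53:2229  54:2088  55:2644
  56:2028  57:3590  58:820  59:1890  60:3543  61:4710  62:3537  63:359
  64:82  65:189  66:910  67:471  68:5355  69:1703  70:2231  71:1686
  72:91  73:3937  74:3314
Giant step factor: 5356^(-75) ≡ 2059 (mod 5557).
Scan 1680·2059^i mod 5557 for i = 0, 1, …:
  i=0: 1680   i=1: 2666   i=2: 4535   i=3: 1805
  i=4: 4419   i=5: 1912   i=6: 2452   i=7: 2912
  i=8: 5362   i=9: 4156     …   i=18: 4830
  i=19: 3497
Match at i=19, j=25: n = 19·75 + 25 = 1450.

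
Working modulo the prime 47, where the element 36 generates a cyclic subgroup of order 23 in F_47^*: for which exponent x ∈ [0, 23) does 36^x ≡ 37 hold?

6

Successive powers of 36 modulo 47:
  36^0=1  36^1=36  36^2=27  36^3=32  36^4=24  36^5=18
  36^6=37
So 36^6 ≡ 37 (mod 47), giving x = 6.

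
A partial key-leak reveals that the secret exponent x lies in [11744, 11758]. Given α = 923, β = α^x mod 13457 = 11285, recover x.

11752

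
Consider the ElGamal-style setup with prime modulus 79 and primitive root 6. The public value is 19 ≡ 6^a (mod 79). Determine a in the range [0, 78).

22

Successive powers of 6 modulo 79:
  6^0=1  6^1=6  6^2=36  6^3=58  6^4=32  6^5=34
  6^6=46  6^7=39  6^8=76  6^9=61  6^10=50  6^11=63
  6^12=62  6^13=56  6^14=20  6^15=41  6^16=9  6^17=54
  6^18=8  6^19=48  6^20=51  6^21=69  6^22=19
So 6^22 ≡ 19 (mod 79), giving a = 22.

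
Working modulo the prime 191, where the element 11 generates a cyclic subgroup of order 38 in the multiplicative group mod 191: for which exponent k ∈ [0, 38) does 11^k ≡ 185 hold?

3

Successive powers of 11 modulo 191:
  11^0=1  11^1=11  11^2=121  11^3=185
So 11^3 ≡ 185 (mod 191), giving k = 3.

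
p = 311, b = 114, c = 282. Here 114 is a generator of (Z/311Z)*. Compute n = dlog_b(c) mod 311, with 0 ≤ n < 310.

72

Baby-step giant-step with m = ceil(sqrt(310)) = 18.
Baby table (114^j mod 311 for j=0..17):
  0:1  1:114  2:245  3:251  4:2  5:228  6:179  7:191
  8:4  9:145  10:47  11:71  12:8  13:290  14:94  15:142
  16:16  17:269
Giant step factor: 114^(-18) ≡ 134 (mod 311).
Scan 282·134^i mod 311 for i = 0, 1, …:
  i=0: 282   i=1: 157   i=2: 201   i=3: 188
  i=4: 1
Match at i=4, j=0: n = 4·18 + 0 = 72.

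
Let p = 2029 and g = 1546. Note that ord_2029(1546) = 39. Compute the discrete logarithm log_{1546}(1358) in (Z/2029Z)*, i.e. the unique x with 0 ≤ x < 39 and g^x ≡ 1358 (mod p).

7

Successive powers of 1546 modulo 2029:
  1546^0=1  1546^1=1546  1546^2=1983  1546^3=1928  1546^4=87  1546^5=588
  1546^6=56  1546^7=1358
So 1546^7 ≡ 1358 (mod 2029), giving x = 7.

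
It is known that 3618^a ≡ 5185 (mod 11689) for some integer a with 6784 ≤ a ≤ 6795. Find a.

6792

Compute 3618^6784 mod 11689 = 2554, then multiply by 3618 repeatedly:
  3618^6784=2554  3618^6785=6062  3618^6786=3752  3618^6787=3807  3618^6788=4084
  3618^6789=1016  3618^6790=5542  3618^6791=4321  3618^6792=5185
Found 5185 at exponent 6792.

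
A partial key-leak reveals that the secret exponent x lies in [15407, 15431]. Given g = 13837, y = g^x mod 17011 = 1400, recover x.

15426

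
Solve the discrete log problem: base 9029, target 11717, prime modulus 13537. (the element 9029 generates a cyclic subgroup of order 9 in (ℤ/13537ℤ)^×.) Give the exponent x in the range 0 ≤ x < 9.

4

Successive powers of 9029 modulo 13537:
  9029^0=1  9029^1=9029  9029^2=3027  9029^3=13117  9029^4=11717
So 9029^4 ≡ 11717 (mod 13537), giving x = 4.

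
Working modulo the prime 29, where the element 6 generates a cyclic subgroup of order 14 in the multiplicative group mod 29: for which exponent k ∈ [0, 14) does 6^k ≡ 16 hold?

10

Successive powers of 6 modulo 29:
  6^0=1  6^1=6  6^2=7  6^3=13  6^4=20  6^5=4
  6^6=24  6^7=28  6^8=23  6^9=22  6^10=16
So 6^10 ≡ 16 (mod 29), giving k = 10.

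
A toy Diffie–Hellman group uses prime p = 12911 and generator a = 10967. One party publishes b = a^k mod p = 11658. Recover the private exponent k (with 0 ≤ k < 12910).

8703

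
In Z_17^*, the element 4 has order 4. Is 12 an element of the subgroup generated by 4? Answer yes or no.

no

12 ∈ ⟨4⟩ iff 12^4 ≡ 1 (mod 17), since |⟨4⟩| = 4.
12^4 mod 17 = 13.
Since 13 ≠ 1, 12 does not lie in the subgroup.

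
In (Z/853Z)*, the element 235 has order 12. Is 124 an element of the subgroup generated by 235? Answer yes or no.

no

⟨235⟩ has order 12; its elements mod 853 are {1, 98, 220, 221, 235, 333, 520, 618, 632, 633, 755, 852}.
124 is not in this set.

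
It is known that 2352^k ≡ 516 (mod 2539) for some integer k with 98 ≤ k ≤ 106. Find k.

Compute 2352^98 mod 2539 = 158, then multiply by 2352 repeatedly:
  2352^98=158  2352^99=922  2352^100=238  2352^101=1196  2352^102=2319
  2352^103=516
Found 516 at exponent 103.

103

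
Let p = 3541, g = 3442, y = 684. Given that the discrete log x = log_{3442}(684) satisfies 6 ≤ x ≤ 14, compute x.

Compute 3442^6 mod 3541 = 684, then multiply by 3442 repeatedly:
  3442^6=684
Found 684 at exponent 6.

6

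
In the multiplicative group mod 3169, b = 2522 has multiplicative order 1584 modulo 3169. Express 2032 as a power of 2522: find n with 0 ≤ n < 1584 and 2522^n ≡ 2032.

361

Baby-step giant-step with m = ceil(sqrt(1584)) = 40.
Baby table (2522^j mod 3169 for j=0..39):
  0:1  1:2522  2:301  3:1731  4:1869  5:1315  6:1656  7:2859
  8:923  9:1760  10:2120  11:537  12:1151  13:18  14:1030  15:2249
  16:2637  17:1952  18:1487  19:1287  20:758  21:769  22:3159  23:132
  24:159  25:1704  26:324  27:2695  28:2454  29:3100  30:277  31:1414
  32:983  33:968  34:1166  35:2989  36:2376  37:2862  38:2151  39:2663
Giant step factor: 2522^(-40) ≡ 3156 (mod 3169).
Scan 2032·3156^i mod 3169 for i = 0, 1, …:
  i=0: 2032   i=1: 2105   i=2: 1156   i=3: 817
  i=4: 2055   i=5: 1806   i=6: 1874   i=7: 990
  i=8: 2975   i=9: 2522
Match at i=9, j=1: n = 9·40 + 1 = 361.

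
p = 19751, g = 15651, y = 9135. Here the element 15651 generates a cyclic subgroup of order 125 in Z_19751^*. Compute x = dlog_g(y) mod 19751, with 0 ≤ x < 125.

57

Baby-step giant-step with m = ceil(sqrt(125)) = 12.
Baby table (15651^j mod 19751 for j=0..11):
  0:1  1:15651  2:1899  3:15745  4:11519  5:16492  6:10224  7:12973
  8:143  9:6230  10:14794  11:19672
Giant step factor: 15651^(-12) ≡ 1686 (mod 19751).
Scan 9135·1686^i mod 19751 for i = 0, 1, …:
  i=0: 9135   i=1: 15581   i=2: 736   i=3: 16334
  i=4: 6230
Match at i=4, j=9: x = 4·12 + 9 = 57.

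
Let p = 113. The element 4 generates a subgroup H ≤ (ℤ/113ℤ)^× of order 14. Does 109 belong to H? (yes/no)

109 ∈ ⟨4⟩ iff 109^14 ≡ 1 (mod 113), since |⟨4⟩| = 14.
109^14 mod 113 = 1.
Since 1 = 1, 109 lies in the subgroup.

yes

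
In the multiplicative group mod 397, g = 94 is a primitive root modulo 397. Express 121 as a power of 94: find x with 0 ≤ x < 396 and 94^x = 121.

Baby-step giant-step with m = ceil(sqrt(396)) = 20.
Baby table (94^j mod 397 for j=0..19):
  0:1  1:94  2:102  3:60  4:82  5:165  6:27  7:156
  8:372  9:32  10:229  11:88  12:332  13:242  14:119  15:70
  16:228  17:391  18:230  19:182
Giant step factor: 94^(-20) ≡ 279 (mod 397).
Scan 121·279^i mod 397 for i = 0, 1, …:
  i=0: 121   i=1: 14   i=2: 333   i=3: 9
  i=4: 129   i=5: 261   i=6: 168   i=7: 26
  i=8: 108   i=9: 357     …   i=15: 266
  i=16: 372
Match at i=16, j=8: x = 16·20 + 8 = 328.

328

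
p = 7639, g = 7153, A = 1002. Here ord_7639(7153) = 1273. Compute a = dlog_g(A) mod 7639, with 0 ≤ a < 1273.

Baby-step giant-step with m = ceil(sqrt(1273)) = 36.
Baby table (7153^j mod 7639 for j=0..35):
  0:1  1:7153  2:7026  3:7636  4:1458  5:1839  6:9  7:3265
  8:2122  9:7612  10:5483  11:1273  12:81  13:6468  14:3820  15:7396
  16:3513  17:3818  18:729  19:4739  20:3824  21:5452  22:1061  23:3806
  24:6561  25:4456  26:3860  27:3234  28:1910  29:3698  30:5576  31:1909
  32:4184  33:6189  34:1912  35:2726
Giant step factor: 7153^(-36) ≡ 72 (mod 7639).
Scan 1002·72^i mod 7639 for i = 0, 1, …:
  i=0: 1002   i=1: 3393   i=2: 7487   i=3: 4334
  i=4: 6488   i=5: 1157   i=6: 6914   i=7: 1273
Match at i=7, j=11: a = 7·36 + 11 = 263.

263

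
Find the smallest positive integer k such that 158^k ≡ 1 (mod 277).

276

The order of 158 must divide p − 1 = 276 = 2^2 · 3 · 23.
Divisors: 1, 2, 3, 4, 6, 12, 23, 46, 69, 92, 138, 276.
Check each in increasing order: 158^1 ≡ 158;  158^2 ≡ 34;  158^3 ≡ 109;  158^4 ≡ 48;  158^6 ≡ 247;  158^12 ≡ 69;  158^23 ≡ 95;  158^46 ≡ 161;  158^69 ≡ 60;  158^92 ≡ 160;  158^138 ≡ 276;  158^276 ≡ 1.
Smallest exponent giving 1 is 276.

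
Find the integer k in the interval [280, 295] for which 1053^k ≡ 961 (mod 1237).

292

Compute 1053^280 mod 1237 = 309, then multiply by 1053 repeatedly:
  1053^280=309  1053^281=46  1053^282=195  1053^283=1230  1053^284=51
  1053^285=512  1053^286=1041  1053^287=191  1053^288=729  1053^289=697
  1053^290=400  1053^291=620  1053^292=961
Found 961 at exponent 292.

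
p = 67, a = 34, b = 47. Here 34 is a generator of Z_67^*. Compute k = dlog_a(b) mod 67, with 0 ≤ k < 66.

Successive powers of 34 modulo 67:
  34^0=1  34^1=34  34^2=17  34^3=42  34^4=21  34^5=44
  34^6=22  34^7=11  34^8=39  34^9=53  34^10=60  34^11=30
  34^12=15  34^13=41  34^14=54  34^15=27  34^16=47
So 34^16 ≡ 47 (mod 67), giving k = 16.

16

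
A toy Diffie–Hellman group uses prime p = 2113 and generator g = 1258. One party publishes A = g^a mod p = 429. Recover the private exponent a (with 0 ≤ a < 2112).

Baby-step giant-step with m = ceil(sqrt(2112)) = 46.
Baby table (1258^j mod 2113 for j=0..45):
  0:1  1:1258  2:2040  3:1138  4:1103  5:1446  6:1888  7:92
  8:1634  9:1736  10:1159  11:52  12:2026  13:430  14:12  15:305
  16:1237  17:978  18:558  19:448  20:1526  21:1104  22:591  23:1815
  24:1230  25:624  26:1069  27:934  28:144  29:1547  30:53  31:1171
  32:357  33:1150  34:1408  35:570  36:753  37:650  38:2082  39:1149
  40:150  41:643  42:1728  43:1660  44:636  45:1374
Giant step factor: 1258^(-46) ≡ 1858 (mod 2113).
Scan 429·1858^i mod 2113 for i = 0, 1, …:
  i=0: 429   i=1: 481   i=2: 2012   i=3: 399
  i=4: 1792   i=5: 1561   i=6: 1302   i=7: 1844
  i=8: 979   i=9: 1802     …   i=34: 1197
  i=35: 1150
Match at i=35, j=33: a = 35·46 + 33 = 1643.

1643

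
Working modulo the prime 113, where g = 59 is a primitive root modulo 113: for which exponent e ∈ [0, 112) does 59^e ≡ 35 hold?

Baby-step giant-step with m = ceil(sqrt(112)) = 11.
Baby table (59^j mod 113 for j=0..10):
  0:1  1:59  2:91  3:58  4:32  5:80  6:87  7:48
  8:7  9:74  10:72
Giant step factor: 59^(-11) ≡ 27 (mod 113).
Scan 35·27^i mod 113 for i = 0, 1, …:
  i=0: 35   i=1: 41   i=2: 90   i=3: 57
  i=4: 70   i=5: 82   i=6: 67   i=7: 1
Match at i=7, j=0: e = 7·11 + 0 = 77.

77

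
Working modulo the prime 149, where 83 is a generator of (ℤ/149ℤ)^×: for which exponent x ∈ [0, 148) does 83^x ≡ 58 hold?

7

Successive powers of 83 modulo 149:
  83^0=1  83^1=83  83^2=35  83^3=74  83^4=33  83^5=57
  83^6=112  83^7=58
So 83^7 ≡ 58 (mod 149), giving x = 7.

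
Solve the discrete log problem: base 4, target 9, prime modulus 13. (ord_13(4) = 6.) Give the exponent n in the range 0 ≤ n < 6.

4

Successive powers of 4 modulo 13:
  4^0=1  4^1=4  4^2=3  4^3=12  4^4=9
So 4^4 ≡ 9 (mod 13), giving n = 4.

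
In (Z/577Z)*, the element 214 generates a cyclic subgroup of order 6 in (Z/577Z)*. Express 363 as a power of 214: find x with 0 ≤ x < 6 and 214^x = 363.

4

Successive powers of 214 modulo 577:
  214^0=1  214^1=214  214^2=213  214^3=576  214^4=363
So 214^4 ≡ 363 (mod 577), giving x = 4.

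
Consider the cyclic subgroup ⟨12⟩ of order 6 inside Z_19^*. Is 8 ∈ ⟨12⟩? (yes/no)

yes

8 ∈ ⟨12⟩ iff 8^6 ≡ 1 (mod 19), since |⟨12⟩| = 6.
8^6 mod 19 = 1.
Since 1 = 1, 8 lies in the subgroup.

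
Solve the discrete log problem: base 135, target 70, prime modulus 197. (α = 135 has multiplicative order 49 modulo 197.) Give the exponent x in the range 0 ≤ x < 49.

41

Baby-step giant-step with m = ceil(sqrt(49)) = 7.
Baby table (135^j mod 197 for j=0..6):
  0:1  1:135  2:101  3:42  4:154  5:105  6:188
Giant step factor: 135^(-7) ≡ 191 (mod 197).
Scan 70·191^i mod 197 for i = 0, 1, …:
  i=0: 70   i=1: 171   i=2: 156   i=3: 49
  i=4: 100   i=5: 188
Match at i=5, j=6: x = 5·7 + 6 = 41.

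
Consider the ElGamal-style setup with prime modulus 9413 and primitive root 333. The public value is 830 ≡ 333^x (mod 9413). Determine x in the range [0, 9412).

4599

Baby-step giant-step with m = ceil(sqrt(9412)) = 98.
Baby table (333^j mod 9413 for j=0..97):
  0:1  1:333  2:7346  3:8251  4:8400  5:1539  6:4185  7:481
  8:152  9:3551  10:5858  11:2223  12:6045  13:8016  14:5449  15:7221
  16:4278  17:3211  18:5594  19:8441  20:5779  21:4155  22:9317  23:5684
  24:759  25:8009  26:3118  27:2864  28:2999  29:889  30:4234  31:7385
  32:2412  33:3091  34:3286  35:2330  36:4024  37:3346  38:3484  39:2373
  40:8930  41:8595  42:583  43:5879  44:9216  45:290  46:2440  47:3002
  48:1888  49:7446  50:3899  51:8786  52:7708  53:6428  54:3773  55:4480
  56:4586  57:2232  58:9042  59:8239  60:4404  61:7517  62:8716  63:3224
  64:510  65:396  66:86  67:399  68:1085  69:3611  70:7012  71:572
  72:2216  73:3714  74:3659  75:4170  76:4899  77:2918  78:2155  79:2227
  80:7377  81:9161  82:801  83:3169  84:1021  85:1125  86:7518  87:9049
  88:1157  89:8761  90:8796  91:1625  92:4584  93:1566  94:3763  95:1150
  96:6430  97:4439
Giant step factor: 333^(-98) ≡ 8352 (mod 9413).
Scan 830·8352^i mod 9413 for i = 0, 1, …:
  i=0: 830   i=1: 4192   i=2: 4637   i=3: 3142
  i=4: 7953   i=5: 5328   i=6: 4205   i=7: 257
  i=8: 300   i=9: 1742     …   i=45: 6883
  i=46: 1625
Match at i=46, j=91: x = 46·98 + 91 = 4599.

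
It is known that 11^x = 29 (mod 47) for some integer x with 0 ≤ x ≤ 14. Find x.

5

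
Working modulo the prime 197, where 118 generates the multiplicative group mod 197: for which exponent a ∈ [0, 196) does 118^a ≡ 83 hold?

Baby-step giant-step with m = ceil(sqrt(196)) = 14.
Baby table (118^j mod 197 for j=0..13):
  0:1  1:118  2:134  3:52  4:29  5:73  6:143  7:129
  8:53  9:147  10:10  11:195  12:158  13:126
Giant step factor: 118^(-14) ≡ 161 (mod 197).
Scan 83·161^i mod 197 for i = 0, 1, …:
  i=0: 83   i=1: 164   i=2: 6   i=3: 178
  i=4: 93   i=5: 1
Match at i=5, j=0: a = 5·14 + 0 = 70.

70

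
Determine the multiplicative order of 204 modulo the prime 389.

388

The order of 204 must divide p − 1 = 388 = 2^2 · 97.
Divisors: 1, 2, 4, 97, 194, 388.
Check each in increasing order: 204^1 ≡ 204;  204^2 ≡ 382;  204^4 ≡ 49;  204^97 ≡ 115;  204^194 ≡ 388;  204^388 ≡ 1.
Smallest exponent giving 1 is 388.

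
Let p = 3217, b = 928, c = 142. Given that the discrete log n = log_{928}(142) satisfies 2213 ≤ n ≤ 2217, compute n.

Compute 928^2213 mod 3217 = 1145, then multiply by 928 repeatedly:
  928^2213=1145  928^2214=950  928^2215=142
Found 142 at exponent 2215.

2215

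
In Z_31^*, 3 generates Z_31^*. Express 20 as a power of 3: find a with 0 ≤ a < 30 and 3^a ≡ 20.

8

Successive powers of 3 modulo 31:
  3^0=1  3^1=3  3^2=9  3^3=27  3^4=19  3^5=26
  3^6=16  3^7=17  3^8=20
So 3^8 ≡ 20 (mod 31), giving a = 8.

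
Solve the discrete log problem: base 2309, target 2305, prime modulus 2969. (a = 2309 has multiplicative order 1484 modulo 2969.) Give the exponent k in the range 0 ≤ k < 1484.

475

Baby-step giant-step with m = ceil(sqrt(1484)) = 39.
Baby table (2309^j mod 2969 for j=0..38):
  0:1  1:2309  2:2126  3:1177  4:1058  5:2404  6:1775  7:1255
  8:51  9:1968  10:1542  11:647  12:516  13:875  14:1455  15:1656
  16:2601  17:2391  18:1448  19:338  20:2564  21:90  22:2949  23:1324
  24:2015  25:212  26:2592  27:2393  28:128  29:1621  30:1949  31:2206
  32:1819  33:1905  34:1556  35:314  36:590  37:2508  38:1422
Giant step factor: 2309^(-39) ≡ 2114 (mod 2969).
Scan 2305·2114^i mod 2969 for i = 0, 1, …:
  i=0: 2305   i=1: 641   i=2: 1210   i=3: 1631
  i=4: 925   i=5: 1848   i=6: 2437   i=7: 603
  i=8: 1041   i=9: 645   i=10: 759   i=11: 1266
  i=12: 1255
Match at i=12, j=7: k = 12·39 + 7 = 475.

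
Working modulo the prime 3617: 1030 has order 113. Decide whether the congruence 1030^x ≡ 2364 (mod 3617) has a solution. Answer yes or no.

yes

2364 ∈ ⟨1030⟩ iff 2364^113 ≡ 1 (mod 3617), since |⟨1030⟩| = 113.
2364^113 mod 3617 = 1.
Since 1 = 1, 2364 lies in the subgroup.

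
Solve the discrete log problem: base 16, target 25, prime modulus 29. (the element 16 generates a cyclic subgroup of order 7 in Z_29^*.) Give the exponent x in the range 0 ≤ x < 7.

4

Successive powers of 16 modulo 29:
  16^0=1  16^1=16  16^2=24  16^3=7  16^4=25
So 16^4 ≡ 25 (mod 29), giving x = 4.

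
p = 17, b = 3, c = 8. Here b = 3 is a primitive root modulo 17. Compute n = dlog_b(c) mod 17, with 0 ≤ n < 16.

10

Successive powers of 3 modulo 17:
  3^0=1  3^1=3  3^2=9  3^3=10  3^4=13  3^5=5
  3^6=15  3^7=11  3^8=16  3^9=14  3^10=8
So 3^10 ≡ 8 (mod 17), giving n = 10.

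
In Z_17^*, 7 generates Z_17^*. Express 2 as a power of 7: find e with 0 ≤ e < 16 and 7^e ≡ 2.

10

Successive powers of 7 modulo 17:
  7^0=1  7^1=7  7^2=15  7^3=3  7^4=4  7^5=11
  7^6=9  7^7=12  7^8=16  7^9=10  7^10=2
So 7^10 ≡ 2 (mod 17), giving e = 10.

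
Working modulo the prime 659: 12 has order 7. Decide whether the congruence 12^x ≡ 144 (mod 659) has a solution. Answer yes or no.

⟨12⟩ has order 7; its elements mod 659 are {1, 12, 55, 144, 307, 389, 410}.
144 is in this set.

yes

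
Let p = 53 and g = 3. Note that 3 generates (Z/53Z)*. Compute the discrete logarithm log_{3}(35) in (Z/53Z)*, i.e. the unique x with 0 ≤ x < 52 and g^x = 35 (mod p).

25

Baby-step giant-step with m = ceil(sqrt(52)) = 8.
Baby table (3^j mod 53 for j=0..7):
  0:1  1:3  2:9  3:27  4:28  5:31  6:40  7:14
Giant step factor: 3^(-8) ≡ 24 (mod 53).
Scan 35·24^i mod 53 for i = 0, 1, …:
  i=0: 35   i=1: 45   i=2: 20   i=3: 3
Match at i=3, j=1: x = 3·8 + 1 = 25.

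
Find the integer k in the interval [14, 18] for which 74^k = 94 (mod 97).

Compute 74^14 mod 97 = 94, then multiply by 74 repeatedly:
  74^14=94
Found 94 at exponent 14.

14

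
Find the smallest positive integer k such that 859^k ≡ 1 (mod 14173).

The order of 859 must divide p − 1 = 14172 = 2^2 · 3 · 1181.
Divisors: 1, 2, 3, 4, 6, 12, 1181, 2362, 3543, 4724, 7086, 14172.
Check each in increasing order: 859^1 ≡ 859;  859^2 ≡ 885;  859^3 ≡ 9046;  859^4 ≡ 3710;  859^6 ≡ 9387;  859^12 ≡ 2228;  859^1181 ≡ 10660;  859^2362 ≡ 10659;  859^3543 ≡ 14172;  859^4724 ≡ 3513;  859^7086 ≡ 1.
Smallest exponent giving 1 is 7086.

7086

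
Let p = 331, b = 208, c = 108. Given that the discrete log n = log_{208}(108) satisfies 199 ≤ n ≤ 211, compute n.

Compute 208^199 mod 331 = 305, then multiply by 208 repeatedly:
  208^199=305  208^200=219  208^201=205  208^202=272  208^203=306
  208^204=96  208^205=108
Found 108 at exponent 205.

205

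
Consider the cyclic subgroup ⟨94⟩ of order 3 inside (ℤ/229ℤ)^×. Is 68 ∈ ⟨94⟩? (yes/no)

no

⟨94⟩ has order 3; its elements mod 229 are {1, 94, 134}.
68 is not in this set.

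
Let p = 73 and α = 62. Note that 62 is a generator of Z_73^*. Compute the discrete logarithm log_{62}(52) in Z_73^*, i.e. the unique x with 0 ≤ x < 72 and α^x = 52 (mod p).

57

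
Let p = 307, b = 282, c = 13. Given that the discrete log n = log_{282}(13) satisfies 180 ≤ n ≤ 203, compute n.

Compute 282^180 mod 307 = 24, then multiply by 282 repeatedly:
  282^180=24  282^181=14  282^182=264  282^183=154  282^184=141
  282^185=159  282^186=16  282^187=214  282^188=176  282^189=205
  282^190=94  282^191=106  282^192=113  282^193=245  282^194=15
  282^195=239  282^196=165  282^197=173  282^198=280  282^199=61
  282^200=10  282^201=57  282^202=110  282^203=13
Found 13 at exponent 203.

203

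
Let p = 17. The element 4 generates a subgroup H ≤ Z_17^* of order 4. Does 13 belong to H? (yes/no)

yes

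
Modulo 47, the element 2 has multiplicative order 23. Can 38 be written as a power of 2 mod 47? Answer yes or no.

no

⟨2⟩ has order 23; its elements mod 47 are {1, 2, 3, 4, 6, 7, 8, 9, 12, 14, 16, 17, 18, 21, 24, 25, 27, 28, 32, 34, 36, 37, 42}.
38 is not in this set.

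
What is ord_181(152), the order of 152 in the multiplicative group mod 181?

The order of 152 must divide p − 1 = 180 = 2^2 · 3^2 · 5.
Divisors: 1, 2, 3, 4, 5, 6, 9, 10, 12, 15, 18, 20, 30, 36, 45, 60, 90, 180.
Check each in increasing order: 152^1 ≡ 152;  152^2 ≡ 117;  152^3 ≡ 46;  152^4 ≡ 114;  152^5 ≡ 133;  152^6 ≡ 125;  152^9 ≡ 139;  152^10 ≡ 132;  152^12 ≡ 59;  152^15 ≡ 180;  152^18 ≡ 135;  152^20 ≡ 48;  152^30 ≡ 1.
Smallest exponent giving 1 is 30.

30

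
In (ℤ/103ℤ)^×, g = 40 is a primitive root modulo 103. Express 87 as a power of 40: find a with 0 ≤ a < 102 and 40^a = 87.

83

Baby-step giant-step with m = ceil(sqrt(102)) = 11.
Baby table (40^j mod 103 for j=0..10):
  0:1  1:40  2:55  3:37  4:38  5:78  6:30  7:67
  8:2  9:80  10:7
Giant step factor: 40^(-11) ≡ 71 (mod 103).
Scan 87·71^i mod 103 for i = 0, 1, …:
  i=0: 87   i=1: 100   i=2: 96   i=3: 18
  i=4: 42   i=5: 98   i=6: 57   i=7: 30
Match at i=7, j=6: a = 7·11 + 6 = 83.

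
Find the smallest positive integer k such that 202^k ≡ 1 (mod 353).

The order of 202 must divide p − 1 = 352 = 2^5 · 11.
Divisors: 1, 2, 4, 8, 11, 16, 22, 32, 44, 88, 176, 352.
Check each in increasing order: 202^1 ≡ 202;  202^2 ≡ 209;  202^4 ≡ 262;  202^8 ≡ 162;  202^11 ≡ 294;  202^16 ≡ 122;  202^22 ≡ 304;  202^32 ≡ 58;  202^44 ≡ 283;  202^88 ≡ 311;  202^176 ≡ 352;  202^352 ≡ 1.
Smallest exponent giving 1 is 352.

352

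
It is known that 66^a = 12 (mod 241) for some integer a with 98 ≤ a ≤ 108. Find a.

Compute 66^98 mod 241 = 77, then multiply by 66 repeatedly:
  66^98=77  66^99=21  66^100=181  66^101=137  66^102=125
  66^103=56  66^104=81  66^105=44  66^106=12
Found 12 at exponent 106.

106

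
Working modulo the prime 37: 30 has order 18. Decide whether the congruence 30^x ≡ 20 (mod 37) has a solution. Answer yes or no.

no

20 ∈ ⟨30⟩ iff 20^18 ≡ 1 (mod 37), since |⟨30⟩| = 18.
20^18 mod 37 = 36.
Since 36 ≠ 1, 20 does not lie in the subgroup.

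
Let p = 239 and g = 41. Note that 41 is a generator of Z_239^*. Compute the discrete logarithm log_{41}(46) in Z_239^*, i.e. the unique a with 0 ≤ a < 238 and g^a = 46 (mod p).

Baby-step giant-step with m = ceil(sqrt(238)) = 16.
Baby table (41^j mod 239 for j=0..15):
  0:1  1:41  2:8  3:89  4:64  5:234  6:34  7:199
  8:33  9:158  10:25  11:69  12:200  13:74  14:166  15:114
Giant step factor: 41^(-16) ≡ 124 (mod 239).
Scan 46·124^i mod 239 for i = 0, 1, …:
  i=0: 46   i=1: 207   i=2: 95   i=3: 69
Match at i=3, j=11: a = 3·16 + 11 = 59.

59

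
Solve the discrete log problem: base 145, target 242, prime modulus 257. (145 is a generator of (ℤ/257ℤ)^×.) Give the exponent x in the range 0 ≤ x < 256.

Baby-step giant-step with m = ceil(sqrt(256)) = 16.
Baby table (145^j mod 257 for j=0..15):
  0:1  1:145  2:208  3:91  4:88  5:167  6:57  7:41
  8:34  9:47  10:133  11:10  12:165  13:24  14:139  15:109
Giant step factor: 145^(-16) ≡ 255 (mod 257).
Scan 242·255^i mod 257 for i = 0, 1, …:
  i=0: 242   i=1: 30   i=2: 197   i=3: 120
  i=4: 17   i=5: 223   i=6: 68   i=7: 121
  i=8: 15   i=9: 227   i=10: 60   i=11: 137
  i=12: 240   i=13: 34
Match at i=13, j=8: x = 13·16 + 8 = 216.

216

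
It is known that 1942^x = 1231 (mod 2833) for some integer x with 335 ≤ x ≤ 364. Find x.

353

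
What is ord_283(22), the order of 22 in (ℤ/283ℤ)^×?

282

The order of 22 must divide p − 1 = 282 = 2 · 3 · 47.
Divisors: 1, 2, 3, 6, 47, 94, 141, 282.
Check each in increasing order: 22^1 ≡ 22;  22^2 ≡ 201;  22^3 ≡ 177;  22^6 ≡ 199;  22^47 ≡ 45;  22^94 ≡ 44;  22^141 ≡ 282;  22^282 ≡ 1.
Smallest exponent giving 1 is 282.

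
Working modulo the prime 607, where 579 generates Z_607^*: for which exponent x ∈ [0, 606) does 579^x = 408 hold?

428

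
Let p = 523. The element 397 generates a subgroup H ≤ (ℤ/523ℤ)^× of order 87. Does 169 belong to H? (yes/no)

no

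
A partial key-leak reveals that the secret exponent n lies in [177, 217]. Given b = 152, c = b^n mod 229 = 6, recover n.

Compute 152^177 mod 229 = 175, then multiply by 152 repeatedly:
  152^177=175  152^178=36  152^179=205  152^180=16  152^181=142
  152^182=58  152^183=114  152^184=153  152^185=127  152^186=68
  152^187=31  152^188=132  152^189=141  152^190=135  152^191=139
  152^192=60  152^193=189  152^194=103  152^195=84  152^196=173
  152^197=190  152^198=26  152^199=59  152^200=37  152^201=128
  152^202=220  152^203=6
Found 6 at exponent 203.

203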